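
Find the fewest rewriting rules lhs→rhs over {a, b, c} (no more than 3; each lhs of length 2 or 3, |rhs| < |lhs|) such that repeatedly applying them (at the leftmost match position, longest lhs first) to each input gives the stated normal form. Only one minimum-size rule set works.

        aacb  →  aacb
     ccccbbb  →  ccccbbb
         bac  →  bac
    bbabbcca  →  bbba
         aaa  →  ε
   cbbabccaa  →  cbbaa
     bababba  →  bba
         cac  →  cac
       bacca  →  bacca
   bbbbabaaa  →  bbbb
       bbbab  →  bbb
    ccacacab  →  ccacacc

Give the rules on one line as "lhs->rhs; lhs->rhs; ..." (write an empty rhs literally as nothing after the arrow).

  | aacb
  | ccccbbb
  | bac
  | bbabbcca => bbcbcca => bbbcca => bbbca => bbba

aaa->; ab->c; bc->b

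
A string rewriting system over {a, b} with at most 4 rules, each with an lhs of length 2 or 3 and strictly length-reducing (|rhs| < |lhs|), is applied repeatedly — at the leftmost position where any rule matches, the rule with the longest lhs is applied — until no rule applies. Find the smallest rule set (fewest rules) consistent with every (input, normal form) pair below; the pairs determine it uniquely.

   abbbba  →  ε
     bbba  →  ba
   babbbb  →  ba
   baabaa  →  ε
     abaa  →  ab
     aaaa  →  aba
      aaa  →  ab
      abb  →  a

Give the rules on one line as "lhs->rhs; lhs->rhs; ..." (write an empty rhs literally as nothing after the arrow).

  | abbbba => abba => aa => ε
  | bbba => ba
  | babbbb => babb => ba
  | baabaa => bbaa => aa => ε

aa->; aaa->ab; bb->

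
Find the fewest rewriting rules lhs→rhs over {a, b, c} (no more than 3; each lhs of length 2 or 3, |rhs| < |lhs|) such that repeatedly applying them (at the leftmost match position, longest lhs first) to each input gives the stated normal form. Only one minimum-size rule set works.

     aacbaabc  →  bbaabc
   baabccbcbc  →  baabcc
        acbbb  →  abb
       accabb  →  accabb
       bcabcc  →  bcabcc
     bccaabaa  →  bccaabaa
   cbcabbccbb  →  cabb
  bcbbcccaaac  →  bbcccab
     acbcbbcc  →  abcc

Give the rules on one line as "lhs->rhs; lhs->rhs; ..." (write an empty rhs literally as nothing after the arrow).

  | aacbaabc => bbaabc
  | baabccbcbc => baabccbc => baabcc
  | acbbb => abb
  | accabb

aac->b; cb->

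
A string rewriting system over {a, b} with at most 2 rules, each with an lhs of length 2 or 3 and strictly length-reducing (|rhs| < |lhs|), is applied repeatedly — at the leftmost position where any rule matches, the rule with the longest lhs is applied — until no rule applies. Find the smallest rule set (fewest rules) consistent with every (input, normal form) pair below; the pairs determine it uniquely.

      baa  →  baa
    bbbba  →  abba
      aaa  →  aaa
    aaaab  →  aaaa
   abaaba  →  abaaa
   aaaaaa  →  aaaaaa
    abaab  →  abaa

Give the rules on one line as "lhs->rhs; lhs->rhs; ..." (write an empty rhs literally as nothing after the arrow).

aab->aa; bbb->ab

  | baa
  | bbbba => abba
  | aaa
  | aaaab => aaaa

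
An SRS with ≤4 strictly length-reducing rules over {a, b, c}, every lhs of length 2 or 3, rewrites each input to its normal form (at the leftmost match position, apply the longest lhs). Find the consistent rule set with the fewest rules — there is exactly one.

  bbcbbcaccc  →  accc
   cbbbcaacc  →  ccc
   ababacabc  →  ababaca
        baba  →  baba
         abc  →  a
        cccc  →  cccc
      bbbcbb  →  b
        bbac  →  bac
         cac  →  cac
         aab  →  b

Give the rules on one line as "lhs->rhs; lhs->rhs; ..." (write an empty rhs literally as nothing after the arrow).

aa->; bb->b; bc->

  | bbcbbcaccc => bcbbcaccc => bbcaccc => bcaccc => accc
  | cbbbcaacc => cbbcaacc => cbcaacc => caacc => ccc
  | ababacabc => ababaca
  | baba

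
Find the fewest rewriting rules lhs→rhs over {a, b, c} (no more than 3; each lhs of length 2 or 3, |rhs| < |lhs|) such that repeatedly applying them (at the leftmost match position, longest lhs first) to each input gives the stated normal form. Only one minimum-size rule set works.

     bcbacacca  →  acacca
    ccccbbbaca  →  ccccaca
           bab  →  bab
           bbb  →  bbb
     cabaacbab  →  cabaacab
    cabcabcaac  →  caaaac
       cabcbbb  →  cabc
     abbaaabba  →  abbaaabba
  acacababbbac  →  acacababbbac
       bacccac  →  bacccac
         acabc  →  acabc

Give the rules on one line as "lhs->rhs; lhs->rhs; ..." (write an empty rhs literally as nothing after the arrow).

  | bcbacacca => bcacacca => acacca
  | ccccbbbaca => ccccbbaca => ccccbaca => ccccaca
  | bab
  | bbb

bca->a; cb->c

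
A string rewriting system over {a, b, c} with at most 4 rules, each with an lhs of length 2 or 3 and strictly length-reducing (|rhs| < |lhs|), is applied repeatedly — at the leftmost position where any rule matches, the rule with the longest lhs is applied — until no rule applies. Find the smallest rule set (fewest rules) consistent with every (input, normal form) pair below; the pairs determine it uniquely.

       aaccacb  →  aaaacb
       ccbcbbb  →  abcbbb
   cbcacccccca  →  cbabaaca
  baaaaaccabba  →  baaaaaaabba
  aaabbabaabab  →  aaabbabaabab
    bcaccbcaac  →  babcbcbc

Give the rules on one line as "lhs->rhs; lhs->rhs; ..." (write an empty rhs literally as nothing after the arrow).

  | aaccacb => aaaacb
  | ccbcbbb => abcbbb
  | cbcacccccca => cbabccccca => cbabaccca => cbabaaca
  | baaaaaccabba => baaaaaaabba

caa->cb; cac->ab; cc->a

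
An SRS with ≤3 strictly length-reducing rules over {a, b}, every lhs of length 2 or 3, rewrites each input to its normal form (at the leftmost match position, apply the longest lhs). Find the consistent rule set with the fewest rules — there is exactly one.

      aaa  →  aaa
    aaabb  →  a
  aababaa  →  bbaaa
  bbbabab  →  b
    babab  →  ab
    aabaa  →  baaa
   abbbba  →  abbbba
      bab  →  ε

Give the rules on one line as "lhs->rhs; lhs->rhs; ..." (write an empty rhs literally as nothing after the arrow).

  | aaa
  | aaabb => abab => a
  | aababaa => baabaa => bbaaa
  | bbbabab => bbab => b

aab->ba; bab->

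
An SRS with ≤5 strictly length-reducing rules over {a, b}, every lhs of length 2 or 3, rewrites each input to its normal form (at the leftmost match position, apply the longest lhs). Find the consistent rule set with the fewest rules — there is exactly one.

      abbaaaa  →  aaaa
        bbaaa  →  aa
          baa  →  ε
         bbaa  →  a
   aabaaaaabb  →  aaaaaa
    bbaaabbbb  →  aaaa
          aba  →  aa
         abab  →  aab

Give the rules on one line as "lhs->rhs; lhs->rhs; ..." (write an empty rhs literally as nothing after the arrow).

  | abbaaaa => aaaa
  | bbaaa => aa
  | baa => ε
  | bbaa => a

ba->a; baa->; bb->a; bba->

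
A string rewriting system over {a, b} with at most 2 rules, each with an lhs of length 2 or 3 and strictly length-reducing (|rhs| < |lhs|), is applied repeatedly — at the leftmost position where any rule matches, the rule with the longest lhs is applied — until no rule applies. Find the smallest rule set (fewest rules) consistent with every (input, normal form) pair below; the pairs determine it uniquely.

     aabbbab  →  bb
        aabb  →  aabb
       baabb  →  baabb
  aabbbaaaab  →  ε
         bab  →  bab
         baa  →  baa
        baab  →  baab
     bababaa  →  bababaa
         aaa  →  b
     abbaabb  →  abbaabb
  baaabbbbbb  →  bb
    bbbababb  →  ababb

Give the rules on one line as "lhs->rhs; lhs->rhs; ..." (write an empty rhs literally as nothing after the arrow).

aaa->b; bbb->

  | aabbbab => aaab => bb
  | aabb
  | baabb
  | aabbbaaaab => aaaaaab => baaab => bbb => ε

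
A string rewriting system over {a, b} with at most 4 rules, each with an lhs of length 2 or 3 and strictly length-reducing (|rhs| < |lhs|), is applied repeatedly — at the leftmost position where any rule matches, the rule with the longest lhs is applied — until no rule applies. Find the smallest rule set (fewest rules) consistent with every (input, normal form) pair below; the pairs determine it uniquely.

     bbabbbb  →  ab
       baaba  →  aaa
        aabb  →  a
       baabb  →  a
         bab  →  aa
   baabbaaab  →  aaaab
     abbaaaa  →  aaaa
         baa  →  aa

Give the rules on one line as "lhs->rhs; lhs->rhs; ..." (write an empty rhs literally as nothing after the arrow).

  | bbabbbb => baabbb => aabbb => ab
  | baaba => aaba => aaa
  | aabb => a
  | baabb => aabb => a

abb->; ba->a; bab->aa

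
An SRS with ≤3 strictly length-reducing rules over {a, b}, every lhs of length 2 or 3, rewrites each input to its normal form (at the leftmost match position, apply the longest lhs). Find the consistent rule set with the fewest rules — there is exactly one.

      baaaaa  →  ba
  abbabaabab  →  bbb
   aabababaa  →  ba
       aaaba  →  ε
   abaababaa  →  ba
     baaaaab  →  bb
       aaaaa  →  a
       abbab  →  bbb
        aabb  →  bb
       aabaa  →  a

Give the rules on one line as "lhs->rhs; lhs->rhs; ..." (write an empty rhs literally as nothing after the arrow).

aa->a; ab->b; aba->

  | baaaaa => baaaa => baaa => baa => ba
  | abbabaabab => bbabaabab => bbabab => bbb
  | aabababaa => abababaa => babaa => ba
  | aaaba => aaba => aba => ε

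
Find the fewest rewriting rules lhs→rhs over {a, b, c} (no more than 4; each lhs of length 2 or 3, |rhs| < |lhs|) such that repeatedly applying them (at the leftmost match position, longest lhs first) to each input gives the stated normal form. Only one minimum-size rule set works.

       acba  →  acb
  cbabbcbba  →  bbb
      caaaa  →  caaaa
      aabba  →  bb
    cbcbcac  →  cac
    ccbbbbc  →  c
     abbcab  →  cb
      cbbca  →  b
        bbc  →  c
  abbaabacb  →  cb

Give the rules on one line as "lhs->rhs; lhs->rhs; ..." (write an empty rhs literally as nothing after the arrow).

  | acba => acb
  | cbabbcbba => cbbbcbba => cbbcbba => cbcbba => ccbba => bbba => bbb
  | caaaa
  | aabba => abba => bba => bb

ab->b; ba->b; bc->c; cc->b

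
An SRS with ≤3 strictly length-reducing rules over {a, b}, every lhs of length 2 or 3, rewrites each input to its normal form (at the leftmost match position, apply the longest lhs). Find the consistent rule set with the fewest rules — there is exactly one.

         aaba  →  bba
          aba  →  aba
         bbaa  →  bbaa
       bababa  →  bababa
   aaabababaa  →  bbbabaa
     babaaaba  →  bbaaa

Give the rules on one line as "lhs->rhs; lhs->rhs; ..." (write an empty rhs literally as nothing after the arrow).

  | aaba => bba
  | aba
  | bbaa
  | bababa

aab->bb; abb->ba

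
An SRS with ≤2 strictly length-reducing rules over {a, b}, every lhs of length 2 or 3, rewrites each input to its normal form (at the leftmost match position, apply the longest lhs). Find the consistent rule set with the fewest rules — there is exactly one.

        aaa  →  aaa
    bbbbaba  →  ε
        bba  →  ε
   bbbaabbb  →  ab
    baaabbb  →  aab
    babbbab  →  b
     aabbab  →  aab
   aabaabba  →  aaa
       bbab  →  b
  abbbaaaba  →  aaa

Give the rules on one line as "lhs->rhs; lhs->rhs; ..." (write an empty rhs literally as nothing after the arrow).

  | aaa
  | bbbbaba => bbbaba => bbaba => baba => ba => ε
  | bba => ba => ε
  | bbbaabbb => bbaabbb => baabbb => abbb => abb => ab

ba->; bb->b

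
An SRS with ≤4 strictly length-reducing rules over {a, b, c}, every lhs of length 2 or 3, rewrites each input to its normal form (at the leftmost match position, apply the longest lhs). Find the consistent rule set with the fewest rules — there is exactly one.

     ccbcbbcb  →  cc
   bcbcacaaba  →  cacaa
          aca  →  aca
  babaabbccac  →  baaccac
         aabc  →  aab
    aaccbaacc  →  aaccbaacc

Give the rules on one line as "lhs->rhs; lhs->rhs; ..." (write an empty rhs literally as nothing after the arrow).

aba->a; bb->; bc->b

  | ccbcbbcb => ccbbbcb => ccbcb => ccbb => cc
  | bcbcacaaba => bbcacaaba => cacaaba => cacaa
  | aca
  | babaabbccac => baabbccac => baaccac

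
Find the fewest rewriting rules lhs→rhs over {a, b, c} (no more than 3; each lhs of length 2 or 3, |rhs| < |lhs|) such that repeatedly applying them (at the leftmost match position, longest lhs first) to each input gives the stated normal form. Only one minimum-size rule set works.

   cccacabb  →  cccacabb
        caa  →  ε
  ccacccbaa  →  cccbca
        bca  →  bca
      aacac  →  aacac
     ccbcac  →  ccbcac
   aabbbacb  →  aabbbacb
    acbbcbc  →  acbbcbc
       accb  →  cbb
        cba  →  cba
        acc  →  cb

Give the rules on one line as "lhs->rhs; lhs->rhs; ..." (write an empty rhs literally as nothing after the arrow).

  | cccacabb
  | caa => ε
  | ccacccbaa => cccbcbaa => cccbca
  | bca

acc->cb; baa->a; caa->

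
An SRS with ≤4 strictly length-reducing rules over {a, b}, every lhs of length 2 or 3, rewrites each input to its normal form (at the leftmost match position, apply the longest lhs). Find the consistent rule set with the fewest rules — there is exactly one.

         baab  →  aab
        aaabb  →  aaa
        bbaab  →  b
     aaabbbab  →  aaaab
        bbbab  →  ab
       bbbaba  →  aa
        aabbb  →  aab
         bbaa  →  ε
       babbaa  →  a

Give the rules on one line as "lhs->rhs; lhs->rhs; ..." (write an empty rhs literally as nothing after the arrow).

  | baab => aab
  | aaabb => aaa
  | bbaab => bbab => bbb => b
  | aaabbbab => aaabab => aaaab

ba->a; bb->; bba->bb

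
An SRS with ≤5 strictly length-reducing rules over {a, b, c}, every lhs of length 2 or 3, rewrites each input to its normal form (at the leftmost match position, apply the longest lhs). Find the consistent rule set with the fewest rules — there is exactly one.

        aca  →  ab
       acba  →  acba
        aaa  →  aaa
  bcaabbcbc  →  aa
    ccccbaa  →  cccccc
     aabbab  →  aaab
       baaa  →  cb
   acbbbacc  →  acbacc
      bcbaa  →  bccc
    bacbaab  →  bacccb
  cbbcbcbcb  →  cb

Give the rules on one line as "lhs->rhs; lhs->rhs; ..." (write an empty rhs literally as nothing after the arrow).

  | aca => ab
  | acba
  | aaa
  | bcaabbcbc => bbabbcbc => abbcbc => acbc => aa

baa->cc; bb->; ca->b; cbc->a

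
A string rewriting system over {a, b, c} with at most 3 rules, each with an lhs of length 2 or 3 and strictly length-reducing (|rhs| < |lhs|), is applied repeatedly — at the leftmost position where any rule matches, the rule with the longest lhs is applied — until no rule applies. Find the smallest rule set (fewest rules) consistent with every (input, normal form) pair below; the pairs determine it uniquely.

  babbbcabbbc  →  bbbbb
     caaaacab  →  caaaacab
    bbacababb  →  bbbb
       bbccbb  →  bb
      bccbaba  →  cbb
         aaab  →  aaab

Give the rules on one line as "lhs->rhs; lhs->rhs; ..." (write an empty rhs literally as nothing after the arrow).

  | babbbcabbbc => bbbbcabbbc => bbbabbbc => bbbbbbc => bbbbb
  | caaaacab
  | bbacababb => bbcababb => bababb => bbabb => bbbb
  | bbccbb => bcbb => bb

ba->b; bc->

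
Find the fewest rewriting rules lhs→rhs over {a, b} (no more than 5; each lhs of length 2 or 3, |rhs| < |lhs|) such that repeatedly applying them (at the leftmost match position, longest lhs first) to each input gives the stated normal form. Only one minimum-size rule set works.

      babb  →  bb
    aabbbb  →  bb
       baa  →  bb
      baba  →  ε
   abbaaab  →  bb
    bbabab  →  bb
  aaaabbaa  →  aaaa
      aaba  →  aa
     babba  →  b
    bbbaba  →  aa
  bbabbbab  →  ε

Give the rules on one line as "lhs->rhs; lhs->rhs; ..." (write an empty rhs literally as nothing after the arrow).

ab->; ba->; baa->bb; bbb->a

  | babb => bb
  | aabbbb => abbb => bb
  | baa => bb
  | baba => ba => ε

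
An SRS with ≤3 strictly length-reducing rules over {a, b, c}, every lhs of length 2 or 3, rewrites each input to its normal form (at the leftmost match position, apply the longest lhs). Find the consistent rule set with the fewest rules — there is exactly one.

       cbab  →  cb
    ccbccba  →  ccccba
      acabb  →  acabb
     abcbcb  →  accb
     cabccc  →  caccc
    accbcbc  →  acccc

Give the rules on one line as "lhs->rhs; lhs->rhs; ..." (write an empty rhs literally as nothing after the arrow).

bab->b; bc->c

  | cbab => cb
  | ccbccba => ccccba
  | acabb
  | abcbcb => acbcb => accb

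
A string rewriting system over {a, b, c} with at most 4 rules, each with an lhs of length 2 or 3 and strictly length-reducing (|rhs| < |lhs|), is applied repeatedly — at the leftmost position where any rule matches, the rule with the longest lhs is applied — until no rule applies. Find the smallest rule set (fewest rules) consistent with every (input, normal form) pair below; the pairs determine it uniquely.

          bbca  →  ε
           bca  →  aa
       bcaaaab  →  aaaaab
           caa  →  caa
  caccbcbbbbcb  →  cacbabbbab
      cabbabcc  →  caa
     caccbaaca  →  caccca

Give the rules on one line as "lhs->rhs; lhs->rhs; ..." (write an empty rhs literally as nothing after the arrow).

  | bbca => baa => ε
  | bca => aa
  | bcaaaab => aaaaab
  | caa

baa->; bc->a; cbc->ba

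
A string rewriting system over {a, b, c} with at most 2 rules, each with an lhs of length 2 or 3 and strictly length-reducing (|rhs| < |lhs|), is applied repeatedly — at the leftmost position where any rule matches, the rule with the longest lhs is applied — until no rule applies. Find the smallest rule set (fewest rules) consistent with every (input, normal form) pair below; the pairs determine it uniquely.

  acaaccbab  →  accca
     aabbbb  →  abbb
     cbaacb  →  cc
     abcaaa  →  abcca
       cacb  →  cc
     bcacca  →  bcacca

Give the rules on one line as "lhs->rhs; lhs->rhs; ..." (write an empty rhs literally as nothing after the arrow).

aa->c; cb->a

  | acaaccbab => accccbab => acccaab => accccb => accca
  | aabbbb => cbbbb => abbb
  | cbaacb => aaacb => cacb => caa => cc
  | abcaaa => abcca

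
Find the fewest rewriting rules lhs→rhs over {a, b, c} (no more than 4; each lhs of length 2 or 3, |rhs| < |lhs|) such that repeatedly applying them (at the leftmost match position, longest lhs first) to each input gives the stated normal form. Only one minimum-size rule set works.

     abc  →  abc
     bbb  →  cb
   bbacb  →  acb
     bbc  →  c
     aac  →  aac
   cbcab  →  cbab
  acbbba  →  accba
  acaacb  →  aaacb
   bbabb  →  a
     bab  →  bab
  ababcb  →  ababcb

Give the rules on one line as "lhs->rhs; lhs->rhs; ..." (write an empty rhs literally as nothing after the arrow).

bb->; bbb->cb; ca->a

  | abc
  | bbb => cb
  | bbacb => acb
  | bbc => c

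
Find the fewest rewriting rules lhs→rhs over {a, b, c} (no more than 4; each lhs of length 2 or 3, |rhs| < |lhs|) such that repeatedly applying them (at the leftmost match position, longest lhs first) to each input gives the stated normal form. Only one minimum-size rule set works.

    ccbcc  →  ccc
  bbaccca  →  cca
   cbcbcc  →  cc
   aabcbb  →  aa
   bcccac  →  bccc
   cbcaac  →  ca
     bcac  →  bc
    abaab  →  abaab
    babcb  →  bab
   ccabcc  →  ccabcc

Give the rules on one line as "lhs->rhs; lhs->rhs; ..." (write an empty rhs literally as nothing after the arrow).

  | ccbcc => ccc
  | bbaccca => accca => cca
  | cbcbcc => cbcc => cc
  | aabcbb => aabb => aa

ac->; bb->; cb->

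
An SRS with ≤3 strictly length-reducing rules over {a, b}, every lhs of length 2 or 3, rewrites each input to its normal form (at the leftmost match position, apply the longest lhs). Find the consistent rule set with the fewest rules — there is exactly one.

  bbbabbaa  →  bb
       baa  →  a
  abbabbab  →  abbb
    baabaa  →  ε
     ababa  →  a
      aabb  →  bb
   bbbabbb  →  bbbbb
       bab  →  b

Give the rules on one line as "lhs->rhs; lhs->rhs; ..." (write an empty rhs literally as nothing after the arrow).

  | bbbabbaa => bbbbaa => bbba => bb
  | baa => a
  | abbabbab => abbbab => abbb
  | baabaa => abaa => aa => ε

aa->; ba->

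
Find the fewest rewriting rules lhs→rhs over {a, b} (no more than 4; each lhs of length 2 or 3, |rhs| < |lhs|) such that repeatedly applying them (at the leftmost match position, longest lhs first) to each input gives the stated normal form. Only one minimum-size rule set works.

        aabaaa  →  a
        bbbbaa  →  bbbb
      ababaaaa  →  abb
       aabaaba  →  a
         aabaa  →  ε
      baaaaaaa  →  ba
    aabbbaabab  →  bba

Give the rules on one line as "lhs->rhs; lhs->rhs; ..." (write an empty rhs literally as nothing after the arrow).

  | aabaaa => aaa => a
  | bbbbaa => bbbb
  | ababaaaa => abbaaaa => abbaa => abb
  | aabaaba => aaba => a

aa->; aab->; aba->ab; bab->ba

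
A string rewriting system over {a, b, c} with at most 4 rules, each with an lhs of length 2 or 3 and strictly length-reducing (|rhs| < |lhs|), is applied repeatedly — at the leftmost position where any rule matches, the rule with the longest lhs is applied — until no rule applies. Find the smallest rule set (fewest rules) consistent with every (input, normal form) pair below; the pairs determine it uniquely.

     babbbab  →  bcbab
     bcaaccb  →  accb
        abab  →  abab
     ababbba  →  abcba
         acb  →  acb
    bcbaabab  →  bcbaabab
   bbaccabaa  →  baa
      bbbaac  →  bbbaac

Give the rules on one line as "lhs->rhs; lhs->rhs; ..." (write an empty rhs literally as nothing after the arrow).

abb->c; bac->; bca->

  | babbbab => bcbab
  | bcaaccb => accb
  | abab
  | ababbba => abcba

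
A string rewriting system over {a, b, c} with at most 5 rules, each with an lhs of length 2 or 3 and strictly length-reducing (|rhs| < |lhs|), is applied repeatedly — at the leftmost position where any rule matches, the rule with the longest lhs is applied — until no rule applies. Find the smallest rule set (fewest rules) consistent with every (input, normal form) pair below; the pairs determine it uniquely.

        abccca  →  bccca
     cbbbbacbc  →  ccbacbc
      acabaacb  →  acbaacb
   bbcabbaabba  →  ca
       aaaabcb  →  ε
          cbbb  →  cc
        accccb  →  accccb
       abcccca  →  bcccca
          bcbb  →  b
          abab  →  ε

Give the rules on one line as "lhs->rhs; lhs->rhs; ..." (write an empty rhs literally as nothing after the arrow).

ab->b; bb->; bbb->c; bcb->

  | abccca => bccca
  | cbbbbacbc => ccbacbc
  | acabaacb => acbaacb
  | bbcabbaabba => cabbaabba => cbbaabba => caabba => cabba => cbba => ca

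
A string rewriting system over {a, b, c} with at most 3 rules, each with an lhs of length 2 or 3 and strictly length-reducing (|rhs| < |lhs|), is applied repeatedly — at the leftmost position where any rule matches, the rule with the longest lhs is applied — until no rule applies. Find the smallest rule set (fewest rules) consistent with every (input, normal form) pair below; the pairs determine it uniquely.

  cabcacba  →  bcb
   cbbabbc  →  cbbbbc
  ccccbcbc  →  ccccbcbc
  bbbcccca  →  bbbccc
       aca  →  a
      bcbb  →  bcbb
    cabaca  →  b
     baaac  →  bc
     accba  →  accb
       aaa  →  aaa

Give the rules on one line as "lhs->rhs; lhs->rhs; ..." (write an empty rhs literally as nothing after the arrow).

ba->b; ca->

  | cabcacba => bcacba => bcba => bcb
  | cbbabbc => cbbbbc
  | ccccbcbc
  | bbbcccca => bbbccc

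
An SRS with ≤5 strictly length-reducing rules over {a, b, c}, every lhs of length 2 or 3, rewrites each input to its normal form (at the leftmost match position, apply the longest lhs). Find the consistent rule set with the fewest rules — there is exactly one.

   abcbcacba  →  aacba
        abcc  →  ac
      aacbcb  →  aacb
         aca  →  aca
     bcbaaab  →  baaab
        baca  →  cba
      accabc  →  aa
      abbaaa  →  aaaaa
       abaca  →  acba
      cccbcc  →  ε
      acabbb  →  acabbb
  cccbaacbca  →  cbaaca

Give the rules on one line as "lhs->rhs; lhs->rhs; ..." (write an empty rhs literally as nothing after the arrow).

bac->cb; bba->aa; bc->; cc->

  | abcbcacba => abcacba => aacba
  | abcc => ac
  | aacbcb => aacb
  | aca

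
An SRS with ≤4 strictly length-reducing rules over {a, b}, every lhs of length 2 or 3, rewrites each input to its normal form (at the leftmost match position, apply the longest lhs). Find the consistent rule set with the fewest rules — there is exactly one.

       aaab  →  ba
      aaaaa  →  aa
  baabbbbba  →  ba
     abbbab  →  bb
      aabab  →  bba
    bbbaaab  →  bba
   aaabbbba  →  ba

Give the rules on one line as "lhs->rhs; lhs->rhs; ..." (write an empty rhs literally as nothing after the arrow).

  | aaab => aab => ba
  | aaaaa => aaaa => aaa => aa
  | baabbbbba => bbabbbba => bbbbba => bbba => ba
  | abbbab => bbab => bb

aaa->aa; aab->ba; ab->; bbb->b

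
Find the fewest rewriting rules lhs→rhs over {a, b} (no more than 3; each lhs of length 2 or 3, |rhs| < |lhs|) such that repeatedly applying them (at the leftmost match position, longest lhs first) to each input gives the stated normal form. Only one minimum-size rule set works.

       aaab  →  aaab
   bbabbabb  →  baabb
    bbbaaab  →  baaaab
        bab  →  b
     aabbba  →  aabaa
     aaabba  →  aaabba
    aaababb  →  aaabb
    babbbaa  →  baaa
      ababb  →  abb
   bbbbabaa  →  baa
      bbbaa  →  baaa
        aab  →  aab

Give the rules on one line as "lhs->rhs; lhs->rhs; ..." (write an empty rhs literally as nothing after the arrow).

  | aaab
  | bbabbabb => bbbabb => baabb
  | bbbaaab => baaaab
  | bab => b

bab->b; bbb->ba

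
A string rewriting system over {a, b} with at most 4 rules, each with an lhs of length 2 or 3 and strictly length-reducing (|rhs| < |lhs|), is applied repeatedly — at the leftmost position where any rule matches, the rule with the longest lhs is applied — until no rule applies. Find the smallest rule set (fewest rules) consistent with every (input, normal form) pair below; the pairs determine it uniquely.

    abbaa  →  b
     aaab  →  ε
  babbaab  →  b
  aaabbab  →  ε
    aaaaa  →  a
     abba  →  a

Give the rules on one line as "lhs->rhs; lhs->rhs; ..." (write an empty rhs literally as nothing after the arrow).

aa->b; ab->b; bb->

  | abbaa => bbaa => aa => b
  | aaab => bab => bb => ε
  | babbaab => bbbaab => baab => bbb => b
  | aaabbab => babbab => bbbab => bab => bb => ε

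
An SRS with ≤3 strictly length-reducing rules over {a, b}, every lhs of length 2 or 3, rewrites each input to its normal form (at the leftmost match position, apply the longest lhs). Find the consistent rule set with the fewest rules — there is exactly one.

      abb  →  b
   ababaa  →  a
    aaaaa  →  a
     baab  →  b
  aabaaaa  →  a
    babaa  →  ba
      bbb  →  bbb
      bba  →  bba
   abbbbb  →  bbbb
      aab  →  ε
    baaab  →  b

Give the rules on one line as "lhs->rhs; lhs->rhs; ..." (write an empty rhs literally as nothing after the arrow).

aa->a; ab->

  | abb => b
  | ababaa => abaa => aa => a
  | aaaaa => aaaa => aaa => aa => a
  | baab => bab => b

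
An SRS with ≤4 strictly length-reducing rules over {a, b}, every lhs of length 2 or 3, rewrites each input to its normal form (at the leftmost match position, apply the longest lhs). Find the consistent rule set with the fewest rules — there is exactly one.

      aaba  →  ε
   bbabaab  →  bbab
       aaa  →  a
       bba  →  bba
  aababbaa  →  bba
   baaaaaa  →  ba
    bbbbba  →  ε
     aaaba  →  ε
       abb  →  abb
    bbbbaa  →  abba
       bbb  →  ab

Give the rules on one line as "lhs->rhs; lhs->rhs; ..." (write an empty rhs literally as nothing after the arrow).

aa->a; aba->; bbb->ab

  | aaba => aba => ε
  | bbabaab => bbab
  | aaa => aa => a
  | bba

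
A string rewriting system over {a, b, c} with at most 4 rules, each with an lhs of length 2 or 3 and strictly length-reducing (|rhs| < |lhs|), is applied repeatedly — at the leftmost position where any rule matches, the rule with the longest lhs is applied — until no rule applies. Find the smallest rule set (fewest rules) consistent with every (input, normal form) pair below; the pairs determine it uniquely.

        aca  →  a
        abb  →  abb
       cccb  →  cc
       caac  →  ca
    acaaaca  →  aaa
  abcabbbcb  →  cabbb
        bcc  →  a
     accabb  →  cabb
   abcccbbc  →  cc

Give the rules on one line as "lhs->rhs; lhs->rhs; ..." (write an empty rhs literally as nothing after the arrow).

  | aca => a
  | abb
  | cccb => cc
  | caac => ca

abc->c; ac->; bcc->a; cb->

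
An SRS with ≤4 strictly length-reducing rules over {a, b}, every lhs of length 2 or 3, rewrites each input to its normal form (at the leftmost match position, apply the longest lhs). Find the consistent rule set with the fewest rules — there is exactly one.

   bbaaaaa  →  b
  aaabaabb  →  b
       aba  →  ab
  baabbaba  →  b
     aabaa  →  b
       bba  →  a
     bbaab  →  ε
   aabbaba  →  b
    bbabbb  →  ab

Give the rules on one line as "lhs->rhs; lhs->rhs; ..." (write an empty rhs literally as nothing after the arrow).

aa->b; ba->b; bab->ba; bb->

  | bbaaaaa => aaaaa => baaa => baa => ba => b
  | aaabaabb => babaabb => baaabb => baabb => babb => bab => ba => b
  | aba => ab
  | baabbaba => babbaba => bababa => baaba => baba => baa => ba => b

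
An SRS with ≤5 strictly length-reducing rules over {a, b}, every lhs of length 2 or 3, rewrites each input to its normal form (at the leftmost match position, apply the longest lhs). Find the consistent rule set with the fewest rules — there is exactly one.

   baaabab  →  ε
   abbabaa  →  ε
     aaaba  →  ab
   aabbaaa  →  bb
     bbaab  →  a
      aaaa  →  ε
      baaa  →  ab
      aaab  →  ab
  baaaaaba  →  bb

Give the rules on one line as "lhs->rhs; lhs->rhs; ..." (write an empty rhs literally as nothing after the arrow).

  | baaabab => ababab => abbab => abbb => aa => ε
  | abbabaa => abbbaa => aaaa => aa => ε
  | aaaba => aba => ab
  | aabbaaa => bbaaa => baba => bba => bb

aa->; ba->b; baa->ab; bbb->a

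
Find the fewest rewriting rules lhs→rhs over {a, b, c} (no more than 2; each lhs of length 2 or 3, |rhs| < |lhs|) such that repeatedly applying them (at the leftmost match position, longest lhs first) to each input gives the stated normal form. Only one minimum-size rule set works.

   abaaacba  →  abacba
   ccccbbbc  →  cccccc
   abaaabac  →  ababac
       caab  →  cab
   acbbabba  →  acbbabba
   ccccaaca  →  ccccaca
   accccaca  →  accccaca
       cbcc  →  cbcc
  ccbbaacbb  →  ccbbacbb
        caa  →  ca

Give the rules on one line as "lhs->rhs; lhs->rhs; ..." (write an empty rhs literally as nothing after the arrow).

aa->a; bbb->c

  | abaaacba => abaacba => abacba
  | ccccbbbc => cccccc
  | abaaabac => abaabac => ababac
  | caab => cab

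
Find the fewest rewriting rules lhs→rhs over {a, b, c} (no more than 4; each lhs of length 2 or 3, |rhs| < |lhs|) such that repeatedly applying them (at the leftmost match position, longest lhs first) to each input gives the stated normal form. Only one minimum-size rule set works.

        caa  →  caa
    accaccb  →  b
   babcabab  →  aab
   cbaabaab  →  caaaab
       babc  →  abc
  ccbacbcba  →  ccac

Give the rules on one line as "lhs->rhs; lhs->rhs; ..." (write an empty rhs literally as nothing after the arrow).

acc->; ba->a; bca->

  | caa
  | accaccb => accb => b
  | babcabab => abcabab => abab => aab
  | cbaabaab => caabaab => caaaab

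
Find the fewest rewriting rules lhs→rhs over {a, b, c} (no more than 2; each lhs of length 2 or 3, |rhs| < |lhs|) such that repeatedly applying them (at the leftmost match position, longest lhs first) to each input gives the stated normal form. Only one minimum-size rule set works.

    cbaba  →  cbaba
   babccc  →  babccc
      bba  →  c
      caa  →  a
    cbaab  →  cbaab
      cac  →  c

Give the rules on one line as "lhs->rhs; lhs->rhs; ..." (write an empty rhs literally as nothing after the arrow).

  | cbaba
  | babccc
  | bba => c
  | caa => a

bba->c; ca->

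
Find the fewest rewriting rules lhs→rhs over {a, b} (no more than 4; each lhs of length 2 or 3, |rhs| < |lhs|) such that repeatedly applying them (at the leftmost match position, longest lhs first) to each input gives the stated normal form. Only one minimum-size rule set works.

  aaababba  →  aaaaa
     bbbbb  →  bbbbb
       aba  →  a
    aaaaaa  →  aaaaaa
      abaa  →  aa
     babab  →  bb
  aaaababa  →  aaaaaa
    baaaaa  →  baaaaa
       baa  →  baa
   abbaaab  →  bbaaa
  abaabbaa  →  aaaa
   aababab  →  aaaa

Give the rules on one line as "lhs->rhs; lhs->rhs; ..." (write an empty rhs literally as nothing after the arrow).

  | aaababba => aaaabba => aaaaba => aaaaa
  | bbbbb
  | aba => a
  | aaaaaa

aab->aa; ab->b; aba->a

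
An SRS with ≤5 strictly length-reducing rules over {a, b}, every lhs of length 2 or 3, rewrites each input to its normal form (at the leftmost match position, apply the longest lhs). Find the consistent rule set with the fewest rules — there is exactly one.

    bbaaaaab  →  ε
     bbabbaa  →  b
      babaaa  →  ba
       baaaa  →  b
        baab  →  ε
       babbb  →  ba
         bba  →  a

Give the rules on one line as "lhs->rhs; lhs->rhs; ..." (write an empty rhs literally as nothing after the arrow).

  | bbaaaaab => aaaaab => aaab => ab => ε
  | bbabbaa => abbaa => baa => b
  | babaaa => baaa => ba
  | baaaa => baa => b

aa->; ab->; bb->; bbb->ba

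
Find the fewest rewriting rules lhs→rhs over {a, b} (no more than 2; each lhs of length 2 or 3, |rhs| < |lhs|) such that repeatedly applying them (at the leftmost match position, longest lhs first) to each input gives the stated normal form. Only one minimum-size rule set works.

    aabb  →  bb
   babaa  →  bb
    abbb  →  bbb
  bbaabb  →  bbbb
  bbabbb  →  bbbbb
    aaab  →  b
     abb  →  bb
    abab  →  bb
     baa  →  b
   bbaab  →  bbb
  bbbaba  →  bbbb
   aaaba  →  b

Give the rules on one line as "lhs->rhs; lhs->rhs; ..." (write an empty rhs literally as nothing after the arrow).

ab->b; ba->b

  | aabb => abb => bb
  | babaa => bbaa => bba => bb
  | abbb => bbb
  | bbaabb => bbabb => bbbb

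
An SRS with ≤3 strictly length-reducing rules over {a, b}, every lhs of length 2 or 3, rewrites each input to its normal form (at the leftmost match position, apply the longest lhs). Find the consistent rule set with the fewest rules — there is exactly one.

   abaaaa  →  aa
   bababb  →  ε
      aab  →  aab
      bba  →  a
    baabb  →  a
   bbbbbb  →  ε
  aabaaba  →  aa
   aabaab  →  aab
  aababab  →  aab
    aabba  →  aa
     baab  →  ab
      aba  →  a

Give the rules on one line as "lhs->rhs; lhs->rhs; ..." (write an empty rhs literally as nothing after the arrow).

  | abaaaa => aaaa => aaa => aa
  | bababb => babb => bb => ε
  | aab
  | bba => a

aaa->aa; ba->; bb->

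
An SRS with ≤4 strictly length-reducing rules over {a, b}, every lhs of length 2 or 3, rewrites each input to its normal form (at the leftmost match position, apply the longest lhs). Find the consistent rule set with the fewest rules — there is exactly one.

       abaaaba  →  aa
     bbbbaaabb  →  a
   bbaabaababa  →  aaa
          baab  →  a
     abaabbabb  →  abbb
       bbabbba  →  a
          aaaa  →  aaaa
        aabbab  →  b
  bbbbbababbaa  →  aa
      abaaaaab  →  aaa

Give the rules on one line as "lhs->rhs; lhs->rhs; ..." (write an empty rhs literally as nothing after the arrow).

  | abaaaba => aaba => aa
  | bbbbaaabb => bbbaaabb => bbaaabb => baaabb => aaabb => aab => a
  | bbaabaababa => baabaababa => aabaababa => aaababa => aaaba => aaa
  | baab => aab => a

aab->a; aba->; ba->a; bab->b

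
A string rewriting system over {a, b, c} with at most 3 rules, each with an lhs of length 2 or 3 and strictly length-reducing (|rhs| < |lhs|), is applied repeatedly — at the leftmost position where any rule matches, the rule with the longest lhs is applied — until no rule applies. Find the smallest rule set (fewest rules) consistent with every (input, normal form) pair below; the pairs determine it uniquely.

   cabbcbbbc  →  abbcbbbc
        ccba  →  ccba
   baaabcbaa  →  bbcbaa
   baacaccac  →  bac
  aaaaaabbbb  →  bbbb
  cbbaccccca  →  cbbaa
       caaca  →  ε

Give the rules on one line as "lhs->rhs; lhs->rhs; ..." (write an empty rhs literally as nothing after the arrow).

aaa->; ca->a

  | cabbcbbbc => abbcbbbc
  | ccba
  | baaabcbaa => bbcbaa
  | baacaccac => baaaccac => bccac => bcac => bac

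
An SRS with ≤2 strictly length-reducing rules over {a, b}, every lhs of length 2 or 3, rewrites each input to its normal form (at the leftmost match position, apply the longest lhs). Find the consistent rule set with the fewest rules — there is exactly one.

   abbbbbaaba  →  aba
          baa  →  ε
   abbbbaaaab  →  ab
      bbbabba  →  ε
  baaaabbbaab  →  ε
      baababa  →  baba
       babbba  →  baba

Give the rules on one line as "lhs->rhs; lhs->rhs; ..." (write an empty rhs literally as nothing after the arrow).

  | abbbbbaaba => abbbaaba => abaaba => abbba => aba
  | baa => bb => ε
  | abbbbaaaab => abbaaaab => aaaaab => baaab => bbab => ab
  | bbbabba => babba => baa => bb => ε

aa->b; bb->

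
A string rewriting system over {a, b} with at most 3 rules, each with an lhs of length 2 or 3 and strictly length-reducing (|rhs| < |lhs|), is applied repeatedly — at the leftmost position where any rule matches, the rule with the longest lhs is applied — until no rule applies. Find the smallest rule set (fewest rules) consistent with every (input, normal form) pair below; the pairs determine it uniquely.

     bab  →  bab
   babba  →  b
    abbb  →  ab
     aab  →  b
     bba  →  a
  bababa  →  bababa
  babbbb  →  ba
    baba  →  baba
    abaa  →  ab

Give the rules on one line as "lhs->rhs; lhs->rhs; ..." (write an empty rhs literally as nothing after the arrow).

aa->; bb->

  | bab
  | babba => baa => b
  | abbb => ab
  | aab => b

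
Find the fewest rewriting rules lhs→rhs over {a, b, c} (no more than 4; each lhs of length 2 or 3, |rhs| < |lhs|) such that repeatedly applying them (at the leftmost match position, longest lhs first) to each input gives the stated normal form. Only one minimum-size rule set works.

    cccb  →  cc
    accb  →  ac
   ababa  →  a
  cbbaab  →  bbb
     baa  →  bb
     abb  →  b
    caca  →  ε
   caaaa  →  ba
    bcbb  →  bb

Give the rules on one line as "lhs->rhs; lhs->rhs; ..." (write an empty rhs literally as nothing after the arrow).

aa->b; ab->; ca->; cb->

  | cccb => cc
  | accb => ac
  | ababa => aba => a
  | cbbaab => baab => bbb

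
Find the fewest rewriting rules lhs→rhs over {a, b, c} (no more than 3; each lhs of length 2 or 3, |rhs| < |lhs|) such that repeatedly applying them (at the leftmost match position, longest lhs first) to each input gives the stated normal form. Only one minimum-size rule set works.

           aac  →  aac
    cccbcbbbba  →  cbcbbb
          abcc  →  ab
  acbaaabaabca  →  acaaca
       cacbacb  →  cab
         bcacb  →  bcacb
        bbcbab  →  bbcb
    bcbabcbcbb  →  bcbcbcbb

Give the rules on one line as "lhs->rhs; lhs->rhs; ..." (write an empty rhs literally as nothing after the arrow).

  | aac
  | cccbcbbbba => cbcbbbba => cbcbbb
  | abcc => ab
  | acbaaabaabca => acaabaabca => acaaabca => acaaca

aab->a; ba->; cc->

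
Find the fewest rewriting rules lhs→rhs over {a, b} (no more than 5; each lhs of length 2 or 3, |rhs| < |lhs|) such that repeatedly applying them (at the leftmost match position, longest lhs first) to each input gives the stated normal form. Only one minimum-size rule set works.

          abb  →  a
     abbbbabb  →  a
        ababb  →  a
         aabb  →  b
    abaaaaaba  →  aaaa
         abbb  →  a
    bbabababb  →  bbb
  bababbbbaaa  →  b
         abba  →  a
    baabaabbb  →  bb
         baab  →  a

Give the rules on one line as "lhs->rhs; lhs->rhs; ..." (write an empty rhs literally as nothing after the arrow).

  | abb => ab => a
  | abbbbabb => abbbabb => abbabb => ababb => abb => ab => a
  | ababb => abb => ab => a
  | aabb => b

aab->; ab->a; aba->a; ba->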